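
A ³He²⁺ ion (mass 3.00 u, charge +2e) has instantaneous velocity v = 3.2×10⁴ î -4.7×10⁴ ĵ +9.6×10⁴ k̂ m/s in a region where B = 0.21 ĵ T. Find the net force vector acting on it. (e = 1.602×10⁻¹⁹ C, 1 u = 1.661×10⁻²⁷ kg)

v×B = (-2.02×10⁴, 0, 6720) N/C.
F = q v×B = (3.204×10⁻¹⁹ C)·(-2.02×10⁴, 0, 6720) = (-6.46×10⁻¹⁵, 0, 2.15×10⁻¹⁵) N.

F ≈ (-6.46×10⁻¹⁵, 0, 2.15×10⁻¹⁵) N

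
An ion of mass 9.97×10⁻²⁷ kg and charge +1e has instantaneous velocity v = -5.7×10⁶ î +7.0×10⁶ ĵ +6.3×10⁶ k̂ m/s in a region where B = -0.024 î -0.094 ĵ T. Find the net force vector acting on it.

F ≈ (9.49×10⁻¹⁴, -2.42×10⁻¹⁴, 1.13×10⁻¹³) N

v×B = (5.92×10⁵, -1.51×10⁵, 7.04×10⁵) N/C.
F = q v×B = (1.602×10⁻¹⁹ C)·(5.92×10⁵, -1.51×10⁵, 7.04×10⁵) = (9.49×10⁻¹⁴, -2.42×10⁻¹⁴, 1.13×10⁻¹³) N.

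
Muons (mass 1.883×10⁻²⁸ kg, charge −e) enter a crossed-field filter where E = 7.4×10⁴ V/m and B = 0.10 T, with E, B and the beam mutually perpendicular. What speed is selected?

v = 7.4×10⁵ m/s

Zero net Lorentz force requires |qE| = |q v×B|, i.e. E = vB.
v = E/B = 7.4×10⁴/0.10 = 7.4×10⁵ m/s.
The result is independent of the particle's charge and mass.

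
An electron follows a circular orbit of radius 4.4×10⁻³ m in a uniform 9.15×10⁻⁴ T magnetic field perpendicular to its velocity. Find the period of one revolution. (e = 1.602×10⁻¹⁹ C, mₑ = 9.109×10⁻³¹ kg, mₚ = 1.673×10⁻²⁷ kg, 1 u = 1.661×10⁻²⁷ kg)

The cyclotron period depends only on m, q, B: T = 2πm/(|q|B).
T = 2π(9.109×10⁻³¹)/((1.602×10⁻¹⁹)(9.15×10⁻⁴)) ≈ 3.90×10⁻⁸ s.

T ≈ 3.90×10⁻⁸ s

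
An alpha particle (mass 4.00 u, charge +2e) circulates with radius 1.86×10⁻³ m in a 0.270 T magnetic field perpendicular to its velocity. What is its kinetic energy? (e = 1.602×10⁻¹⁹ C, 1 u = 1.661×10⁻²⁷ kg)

v = |q|Br/m, then KE = ½mv² = (qBr)²/(2m).
v = (3.204×10⁻¹⁹)(0.270)(1.86×10⁻³)/6.644×10⁻²⁷ ≈ 2.422×10⁴ m/s.
KE = ½(6.644×10⁻²⁷)(2.422×10⁴)² ≈ 1.95×10⁻¹⁸ J.

KE ≈ 1.95×10⁻¹⁸ J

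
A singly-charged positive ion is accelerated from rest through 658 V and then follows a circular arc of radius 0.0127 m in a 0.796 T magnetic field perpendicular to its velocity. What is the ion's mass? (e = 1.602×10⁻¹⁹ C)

m ≈ 1.24×10⁻²⁶ kg

Combine |q|V = ½mv² and r = mv/(|q|B): eliminate v to get m = qB²r²/(2V).
m = (1.602×10⁻¹⁹)(0.796)²(0.0127)²/(2·658) ≈ 1.24×10⁻²⁶ kg.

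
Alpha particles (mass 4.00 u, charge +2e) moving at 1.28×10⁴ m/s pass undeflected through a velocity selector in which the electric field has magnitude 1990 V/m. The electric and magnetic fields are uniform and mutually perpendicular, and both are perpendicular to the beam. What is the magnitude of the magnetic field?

Balance of forces in the selector: qE = qvB ⇒ B = E/v.
B = 1990/1.28×10⁴ = 0.155 T.

B = 0.155 T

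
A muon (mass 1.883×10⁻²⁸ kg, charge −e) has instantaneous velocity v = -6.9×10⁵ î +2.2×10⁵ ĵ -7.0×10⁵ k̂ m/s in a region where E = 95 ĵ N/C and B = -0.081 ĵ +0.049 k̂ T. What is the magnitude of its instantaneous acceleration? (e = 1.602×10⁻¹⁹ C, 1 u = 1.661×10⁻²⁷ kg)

v×B = (-4.59×10⁴, 3.38×10⁴, 5.59×10⁴) N/C.
E + v×B = (-4.59×10⁴, 3.39×10⁴, 5.59×10⁴) N/C.
F = q(E + v×B) = (−1.602×10⁻¹⁹ C)·(-4.59×10⁴, 3.39×10⁴, 5.59×10⁴) = (7.36×10⁻¹⁵, -5.43×10⁻¹⁵, -8.95×10⁻¹⁵) N.
|a| = |F|/m = 1.280×10⁻¹⁴/1.883×10⁻²⁸ ≈ 6.80×10¹³ m/s².

|a| ≈ 6.80×10¹³ m/s²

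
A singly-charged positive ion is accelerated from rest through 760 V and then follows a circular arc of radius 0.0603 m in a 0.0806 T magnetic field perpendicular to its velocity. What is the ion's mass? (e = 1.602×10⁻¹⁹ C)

m ≈ 2.49×10⁻²⁷ kg

Combine |q|V = ½mv² and r = mv/(|q|B): eliminate v to get m = qB²r²/(2V).
m = (1.602×10⁻¹⁹)(0.0806)²(0.0603)²/(2·760) ≈ 2.49×10⁻²⁷ kg.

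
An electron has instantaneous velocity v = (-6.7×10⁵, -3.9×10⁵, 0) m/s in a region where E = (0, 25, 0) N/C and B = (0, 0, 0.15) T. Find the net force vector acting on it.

v×B = (-5.85×10⁴, 1.00×10⁵, 0) N/C.
E + v×B = (-5.85×10⁴, 1.01×10⁵, 0) N/C.
F = q(E + v×B) = (−1.602×10⁻¹⁹ C)·(-5.85×10⁴, 1.01×10⁵, 0) = (9.37×10⁻¹⁵, -1.61×10⁻¹⁴, 0) N.

F ≈ (9.37×10⁻¹⁵, -1.61×10⁻¹⁴, 0) N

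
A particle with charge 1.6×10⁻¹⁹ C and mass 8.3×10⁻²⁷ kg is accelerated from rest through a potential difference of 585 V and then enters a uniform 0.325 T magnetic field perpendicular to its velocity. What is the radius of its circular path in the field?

Acceleration: |q|V = ½mv² ⇒ v = √(2|q|V/m) = √(2·1.6×10⁻¹⁹·585/8.3×10⁻²⁷) ≈ 1.502×10⁵ m/s.
In the field: r = mv/(|q|B) = (8.3×10⁻²⁷)(1.502×10⁵)/((1.6×10⁻¹⁹)(0.325)) ≈ 0.0240 m.

r ≈ 0.0240 m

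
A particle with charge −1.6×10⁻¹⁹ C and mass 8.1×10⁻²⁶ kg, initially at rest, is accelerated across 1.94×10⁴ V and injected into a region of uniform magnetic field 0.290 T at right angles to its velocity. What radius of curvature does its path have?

r ≈ 0.483 m

Acceleration: |q|V = ½mv² ⇒ v = √(2|q|V/m) = √(2·1.6×10⁻¹⁹·1.94×10⁴/8.1×10⁻²⁶) ≈ 2.768×10⁵ m/s.
In the field: r = mv/(|q|B) = (8.1×10⁻²⁶)(2.768×10⁵)/((1.6×10⁻¹⁹)(0.290)) ≈ 0.483 m.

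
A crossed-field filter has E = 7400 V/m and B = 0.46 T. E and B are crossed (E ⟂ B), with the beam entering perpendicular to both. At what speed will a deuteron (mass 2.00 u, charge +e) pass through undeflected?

Zero net Lorentz force requires |qE| = |q v×B|, i.e. E = vB.
v = E/B = 7400/0.46 = 1.6×10⁴ m/s.

v = 1.6×10⁴ m/s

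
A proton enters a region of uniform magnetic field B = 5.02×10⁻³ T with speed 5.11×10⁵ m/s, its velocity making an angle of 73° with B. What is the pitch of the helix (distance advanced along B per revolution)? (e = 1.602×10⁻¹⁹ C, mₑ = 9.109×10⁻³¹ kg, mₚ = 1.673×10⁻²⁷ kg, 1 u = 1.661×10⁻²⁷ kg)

p ≈ 1.95 m

v∥ = v cosθ = 5.11×10⁵·cos73° ≈ 1.494×10⁵ m/s.
T = 2πm/(|q|B) = 2π(1.673×10⁻²⁷)/((1.602×10⁻¹⁹)(5.02×10⁻³)) ≈ 1.307×10⁻⁵ s.
pitch = v∥ T = (1.494×10⁵)(1.307×10⁻⁵) ≈ 1.95 m.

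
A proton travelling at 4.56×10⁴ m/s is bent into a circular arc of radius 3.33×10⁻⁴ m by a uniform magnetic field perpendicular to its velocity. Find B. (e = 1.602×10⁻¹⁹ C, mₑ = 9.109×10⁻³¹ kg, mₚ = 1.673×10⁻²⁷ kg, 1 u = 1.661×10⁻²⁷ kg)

From |q|vB = mv²/r, B = mv/(|q|r).
B = (1.673×10⁻²⁷)(4.56×10⁴)/((1.602×10⁻¹⁹)(3.33×10⁻⁴)) ≈ 1.43 T.

B ≈ 1.43 T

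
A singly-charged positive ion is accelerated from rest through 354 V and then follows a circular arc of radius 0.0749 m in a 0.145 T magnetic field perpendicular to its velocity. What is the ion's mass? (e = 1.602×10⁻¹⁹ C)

m ≈ 2.67×10⁻²⁶ kg

Combine |q|V = ½mv² and r = mv/(|q|B): eliminate v to get m = qB²r²/(2V).
m = (1.602×10⁻¹⁹)(0.145)²(0.0749)²/(2·354) ≈ 2.67×10⁻²⁶ kg.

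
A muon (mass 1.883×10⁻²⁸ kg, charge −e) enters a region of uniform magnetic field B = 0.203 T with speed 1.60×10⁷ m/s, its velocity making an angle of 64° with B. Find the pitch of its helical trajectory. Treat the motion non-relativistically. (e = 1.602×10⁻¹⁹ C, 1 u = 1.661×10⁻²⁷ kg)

v∥ = v cosθ = 1.60×10⁷·cos64° ≈ 7.014×10⁶ m/s.
T = 2πm/(|q|B) = 2π(1.883×10⁻²⁸)/((1.602×10⁻¹⁹)(0.203)) ≈ 3.638×10⁻⁸ s.
pitch = v∥ T = (7.014×10⁶)(3.638×10⁻⁸) ≈ 0.255 m.

p ≈ 0.255 m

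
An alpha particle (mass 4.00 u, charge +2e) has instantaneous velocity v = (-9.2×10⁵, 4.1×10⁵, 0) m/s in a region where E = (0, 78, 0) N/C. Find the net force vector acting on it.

F ≈ (0, 2.50×10⁻¹⁷, 0) N

Only an electric field acts, so F = qE = (3.204×10⁻¹⁹ C)·(0, 78.0, 0) = (0, 2.50×10⁻¹⁷, 0) N.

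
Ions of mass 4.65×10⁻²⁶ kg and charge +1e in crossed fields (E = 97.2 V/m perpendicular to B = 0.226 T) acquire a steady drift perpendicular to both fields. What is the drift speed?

In crossed fields the guiding centre drifts at v_d = |E×B|/B² = E/B, independent of charge and mass.
v_d = 97.2/0.226 = 430 m/s.

v_d ≈ 430 m/s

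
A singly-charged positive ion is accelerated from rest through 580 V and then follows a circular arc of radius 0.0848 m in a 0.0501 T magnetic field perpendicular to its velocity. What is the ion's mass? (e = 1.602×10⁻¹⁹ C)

Combine |q|V = ½mv² and r = mv/(|q|B): eliminate v to get m = qB²r²/(2V).
m = (1.602×10⁻¹⁹)(0.0501)²(0.0848)²/(2·580) ≈ 2.49×10⁻²⁷ kg.

m ≈ 2.49×10⁻²⁷ kg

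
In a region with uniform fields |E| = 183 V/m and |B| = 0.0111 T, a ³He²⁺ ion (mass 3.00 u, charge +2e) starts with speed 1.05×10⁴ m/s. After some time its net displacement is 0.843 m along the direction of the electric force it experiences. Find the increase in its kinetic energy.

ΔKE ≈ 4.94×10⁻¹⁷ J

The magnetic force is always ⟂ v and does no work; only the electric force changes KE.
ΔKE = F_E · d = |q|E d = (3.204×10⁻¹⁹)(183)(0.843) ≈ 4.94×10⁻¹⁷ J.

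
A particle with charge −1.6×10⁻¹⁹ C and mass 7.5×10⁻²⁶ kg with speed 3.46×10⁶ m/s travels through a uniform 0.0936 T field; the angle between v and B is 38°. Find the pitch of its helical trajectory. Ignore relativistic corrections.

v∥ = v cosθ = 3.46×10⁶·cos38° ≈ 2.727×10⁶ m/s.
T = 2πm/(|q|B) = 2π(7.5×10⁻²⁶)/((1.6×10⁻¹⁹)(0.0936)) ≈ 3.147×10⁻⁵ s.
pitch = v∥ T = (2.727×10⁶)(3.147×10⁻⁵) ≈ 85.8 m.

p ≈ 85.8 m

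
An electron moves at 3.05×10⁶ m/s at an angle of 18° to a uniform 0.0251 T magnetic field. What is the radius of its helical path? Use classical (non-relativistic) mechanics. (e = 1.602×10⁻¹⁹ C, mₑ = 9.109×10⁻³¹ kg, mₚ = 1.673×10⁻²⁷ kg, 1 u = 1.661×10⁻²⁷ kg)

r ≈ 2.14×10⁻⁴ m

v⊥ = v sinθ = 3.05×10⁶·sin18° ≈ 9.425×10⁵ m/s.
r = m v⊥/(|q|B) = (9.109×10⁻³¹)(9.425×10⁵)/((1.602×10⁻¹⁹)(0.0251)) ≈ 2.14×10⁻⁴ m.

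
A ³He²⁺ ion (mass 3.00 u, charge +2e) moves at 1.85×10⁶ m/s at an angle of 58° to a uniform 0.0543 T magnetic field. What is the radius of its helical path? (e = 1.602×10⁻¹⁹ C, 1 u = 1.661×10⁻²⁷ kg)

r ≈ 0.449 m

v⊥ = v sinθ = 1.85×10⁶·sin58° ≈ 1.569×10⁶ m/s.
r = m v⊥/(|q|B) = (4.983×10⁻²⁷)(1.569×10⁶)/((3.204×10⁻¹⁹)(0.0543)) ≈ 0.449 m.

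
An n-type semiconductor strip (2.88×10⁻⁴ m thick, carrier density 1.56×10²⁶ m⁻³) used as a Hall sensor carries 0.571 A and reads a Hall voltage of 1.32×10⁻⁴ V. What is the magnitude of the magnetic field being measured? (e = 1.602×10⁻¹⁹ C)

B ≈ 1.66 T

From V_H = IB/(n e t), B = V_H n e t / I.
B = (1.32×10⁻⁴)(1.56×10²⁶)(1.602×10⁻¹⁹)(2.88×10⁻⁴)/0.571 ≈ 1.66 T.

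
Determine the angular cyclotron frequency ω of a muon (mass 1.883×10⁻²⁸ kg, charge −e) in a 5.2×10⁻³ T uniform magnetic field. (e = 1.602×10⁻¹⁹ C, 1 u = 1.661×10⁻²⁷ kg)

ω = |q|B/m.
ω = (1.602×10⁻¹⁹)(5.2×10⁻³)/1.883×10⁻²⁸ ≈ 4.4×10⁶ rad/s.

ω ≈ 4.4×10⁶ rad/s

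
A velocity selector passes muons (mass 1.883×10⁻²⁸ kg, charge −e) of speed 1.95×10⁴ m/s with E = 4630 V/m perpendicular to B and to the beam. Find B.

Balance of forces in the selector: qE = qvB ⇒ B = E/v.
B = 4630/1.95×10⁴ = 0.237 T.

B = 0.237 T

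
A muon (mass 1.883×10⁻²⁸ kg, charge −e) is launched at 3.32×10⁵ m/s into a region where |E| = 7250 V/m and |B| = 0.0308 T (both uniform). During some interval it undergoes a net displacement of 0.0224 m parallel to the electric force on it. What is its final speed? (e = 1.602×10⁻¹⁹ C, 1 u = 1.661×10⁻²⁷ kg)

v_f ≈ 6.22×10⁵ m/s

B does no work; ΔKE = |q|E d.
½mv_f² = ½mv₀² + |q|Ed = ½(1.883×10⁻²⁸)(3.32×10⁵)² + (1.602×10⁻¹⁹)(7250)(0.0224) ≈ 1.038×10⁻¹⁷ J + 2.602×10⁻¹⁷ J ≈ 3.639×10⁻¹⁷ J.
v_f = √(2·3.639×10⁻¹⁷/1.883×10⁻²⁸) ≈ 6.22×10⁵ m/s.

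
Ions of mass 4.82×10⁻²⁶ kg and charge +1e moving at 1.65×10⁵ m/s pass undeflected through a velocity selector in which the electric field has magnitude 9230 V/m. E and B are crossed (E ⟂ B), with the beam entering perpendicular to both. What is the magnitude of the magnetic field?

Balance of forces in the selector: qE = qvB ⇒ B = E/v.
B = 9230/1.65×10⁵ = 0.0559 T.

B = 0.0559 T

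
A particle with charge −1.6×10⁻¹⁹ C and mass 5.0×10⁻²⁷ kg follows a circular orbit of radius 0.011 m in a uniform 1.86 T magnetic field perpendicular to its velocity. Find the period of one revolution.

T ≈ 1.06×10⁻⁷ s

The cyclotron period depends only on m, q, B: T = 2πm/(|q|B).
T = 2π(5.0×10⁻²⁷)/((1.6×10⁻¹⁹)(1.86)) ≈ 1.06×10⁻⁷ s.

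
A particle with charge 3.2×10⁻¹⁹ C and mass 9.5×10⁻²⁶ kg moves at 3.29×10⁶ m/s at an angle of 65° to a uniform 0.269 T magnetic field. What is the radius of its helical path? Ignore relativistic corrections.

v⊥ = v sinθ = 3.29×10⁶·sin65° ≈ 2.982×10⁶ m/s.
r = m v⊥/(|q|B) = (9.5×10⁻²⁶)(2.982×10⁶)/((3.2×10⁻¹⁹)(0.269)) ≈ 3.29 m.

r ≈ 3.29 m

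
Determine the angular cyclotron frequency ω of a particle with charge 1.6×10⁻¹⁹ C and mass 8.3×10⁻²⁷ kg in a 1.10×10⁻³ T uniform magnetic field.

ω ≈ 2.12×10⁴ rad/s

ω = |q|B/m.
ω = (1.6×10⁻¹⁹)(1.10×10⁻³)/8.3×10⁻²⁷ ≈ 2.12×10⁴ rad/s.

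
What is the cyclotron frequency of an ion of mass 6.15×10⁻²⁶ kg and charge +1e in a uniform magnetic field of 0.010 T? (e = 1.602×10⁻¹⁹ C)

f ≈ 4100 Hz

f = |q|B/(2πm).
f = (1.602×10⁻¹⁹)(0.010)/(2π·6.15×10⁻²⁶) ≈ 4100 Hz.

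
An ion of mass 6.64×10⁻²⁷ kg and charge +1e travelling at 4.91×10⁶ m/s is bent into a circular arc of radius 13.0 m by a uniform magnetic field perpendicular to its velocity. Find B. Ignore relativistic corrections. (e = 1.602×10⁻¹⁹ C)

From |q|vB = mv²/r, B = mv/(|q|r).
B = (6.64×10⁻²⁷)(4.91×10⁶)/((1.602×10⁻¹⁹)(13.0)) ≈ 0.0157 T.

B ≈ 0.0157 T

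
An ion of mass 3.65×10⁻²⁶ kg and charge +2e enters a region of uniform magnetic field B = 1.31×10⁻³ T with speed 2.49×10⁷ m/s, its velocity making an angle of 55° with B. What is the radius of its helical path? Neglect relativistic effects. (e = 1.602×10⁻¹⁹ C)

r ≈ 1770 m

v⊥ = v sinθ = 2.49×10⁷·sin55° ≈ 2.040×10⁷ m/s.
r = m v⊥/(|q|B) = (3.65×10⁻²⁶)(2.040×10⁷)/((3.204×10⁻¹⁹)(1.31×10⁻³)) ≈ 1770 m.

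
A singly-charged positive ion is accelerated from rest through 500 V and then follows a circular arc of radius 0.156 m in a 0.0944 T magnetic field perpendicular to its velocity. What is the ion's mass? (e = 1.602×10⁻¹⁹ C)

m ≈ 3.47×10⁻²⁶ kg

Combine |q|V = ½mv² and r = mv/(|q|B): eliminate v to get m = qB²r²/(2V).
m = (1.602×10⁻¹⁹)(0.0944)²(0.156)²/(2·500) ≈ 3.47×10⁻²⁶ kg.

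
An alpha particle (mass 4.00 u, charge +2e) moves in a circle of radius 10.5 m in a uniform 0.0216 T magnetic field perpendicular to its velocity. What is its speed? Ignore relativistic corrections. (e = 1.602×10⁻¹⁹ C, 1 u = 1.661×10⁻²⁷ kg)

From |q|vB = mv²/r, v = |q|Br/m.
v = (3.204×10⁻¹⁹)(0.0216)(10.5)/6.644×10⁻²⁷ ≈ 1.09×10⁷ m/s.

v ≈ 1.09×10⁷ m/s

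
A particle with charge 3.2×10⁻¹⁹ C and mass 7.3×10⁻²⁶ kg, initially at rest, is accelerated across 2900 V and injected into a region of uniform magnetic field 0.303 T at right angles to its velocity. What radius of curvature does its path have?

r ≈ 0.120 m

Acceleration: |q|V = ½mv² ⇒ v = √(2|q|V/m) = √(2·3.2×10⁻¹⁹·2900/7.3×10⁻²⁶) ≈ 1.595×10⁵ m/s.
In the field: r = mv/(|q|B) = (7.3×10⁻²⁶)(1.595×10⁵)/((3.2×10⁻¹⁹)(0.303)) ≈ 0.120 m.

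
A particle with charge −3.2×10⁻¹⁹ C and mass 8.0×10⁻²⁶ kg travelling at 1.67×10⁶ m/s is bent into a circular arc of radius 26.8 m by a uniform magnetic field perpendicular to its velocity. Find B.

B ≈ 0.0156 T

From |q|vB = mv²/r, B = mv/(|q|r).
B = (8.0×10⁻²⁶)(1.67×10⁶)/((3.2×10⁻¹⁹)(26.8)) ≈ 0.0156 T.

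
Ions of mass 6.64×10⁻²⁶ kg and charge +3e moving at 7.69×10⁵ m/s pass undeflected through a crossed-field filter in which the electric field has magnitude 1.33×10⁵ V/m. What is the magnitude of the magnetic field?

Balance of forces in the selector: qE = qvB ⇒ B = E/v.
B = 1.33×10⁵/7.69×10⁵ = 0.173 T.

B = 0.173 T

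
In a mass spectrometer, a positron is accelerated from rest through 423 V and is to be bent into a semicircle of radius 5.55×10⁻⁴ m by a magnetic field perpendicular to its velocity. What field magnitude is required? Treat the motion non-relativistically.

v = √(2|q|V/m) = √(2·1.602×10⁻¹⁹·423/9.109×10⁻³¹) ≈ 1.220×10⁷ m/s.
B = mv/(|q|r) = (9.109×10⁻³¹)(1.220×10⁷)/((1.602×10⁻¹⁹)(5.55×10⁻⁴)) ≈ 0.125 T.

B ≈ 0.125 T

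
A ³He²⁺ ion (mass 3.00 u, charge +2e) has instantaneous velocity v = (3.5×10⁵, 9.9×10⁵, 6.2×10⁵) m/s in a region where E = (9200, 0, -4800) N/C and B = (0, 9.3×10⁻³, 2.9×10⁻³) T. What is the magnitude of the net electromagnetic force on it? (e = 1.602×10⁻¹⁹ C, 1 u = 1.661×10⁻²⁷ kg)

|F| ≈ 2.11×10⁻¹⁵ N

v×B = (-2890, -1010, 3250) N/C.
E + v×B = (6310, -1010, -1550) N/C.
F = q(E + v×B) = (3.204×10⁻¹⁹ C)·(6310, -1010, -1550) = (2.02×10⁻¹⁵, -3.25×10⁻¹⁶, -4.95×10⁻¹⁶) N.
|F| = 2.11×10⁻¹⁵ N.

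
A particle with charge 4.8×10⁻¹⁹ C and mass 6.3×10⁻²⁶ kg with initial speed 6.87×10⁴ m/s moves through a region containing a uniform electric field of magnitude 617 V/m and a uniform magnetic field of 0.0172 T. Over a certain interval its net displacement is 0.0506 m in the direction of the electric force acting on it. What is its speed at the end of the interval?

v_f ≈ 7.21×10⁴ m/s

B does no work; ΔKE = |q|E d.
½mv_f² = ½mv₀² + |q|Ed = ½(6.3×10⁻²⁶)(6.87×10⁴)² + (4.8×10⁻¹⁹)(617)(0.0506) ≈ 1.487×10⁻¹⁶ J + 1.499×10⁻¹⁷ J ≈ 1.637×10⁻¹⁶ J.
v_f = √(2·1.637×10⁻¹⁶/6.3×10⁻²⁶) ≈ 7.21×10⁴ m/s.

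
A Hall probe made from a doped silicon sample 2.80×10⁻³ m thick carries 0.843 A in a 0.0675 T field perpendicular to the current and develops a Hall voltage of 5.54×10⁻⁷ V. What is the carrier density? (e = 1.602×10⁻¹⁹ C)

From V_H = IB/(n e t), n = IB/(V_H e t).
n = (0.843)(0.0675)/((5.54×10⁻⁷)(1.602×10⁻¹⁹)(2.80×10⁻³)) ≈ 2.29×10²⁶ m⁻³.

n ≈ 2.29×10²⁶ m⁻³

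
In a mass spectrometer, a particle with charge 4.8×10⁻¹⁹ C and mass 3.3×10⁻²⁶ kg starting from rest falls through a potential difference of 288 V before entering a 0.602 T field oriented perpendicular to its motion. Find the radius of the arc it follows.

Acceleration: |q|V = ½mv² ⇒ v = √(2|q|V/m) = √(2·4.8×10⁻¹⁹·288/3.3×10⁻²⁶) ≈ 9.153×10⁴ m/s.
In the field: r = mv/(|q|B) = (3.3×10⁻²⁶)(9.153×10⁴)/((4.8×10⁻¹⁹)(0.602)) ≈ 0.0105 m.

r ≈ 0.0105 m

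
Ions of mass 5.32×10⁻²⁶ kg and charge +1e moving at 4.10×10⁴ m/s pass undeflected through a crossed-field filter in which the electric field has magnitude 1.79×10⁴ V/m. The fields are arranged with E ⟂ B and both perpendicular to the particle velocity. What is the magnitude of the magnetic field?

Balance of forces in the selector: qE = qvB ⇒ B = E/v.
B = 1.79×10⁴/4.10×10⁴ = 0.437 T.

B = 0.437 T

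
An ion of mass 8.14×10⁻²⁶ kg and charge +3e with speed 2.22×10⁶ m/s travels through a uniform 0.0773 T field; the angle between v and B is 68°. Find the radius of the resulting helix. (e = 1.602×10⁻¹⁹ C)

r ≈ 4.51 m

v⊥ = v sinθ = 2.22×10⁶·sin68° ≈ 2.058×10⁶ m/s.
r = m v⊥/(|q|B) = (8.14×10⁻²⁶)(2.058×10⁶)/((4.806×10⁻¹⁹)(0.0773)) ≈ 4.51 m.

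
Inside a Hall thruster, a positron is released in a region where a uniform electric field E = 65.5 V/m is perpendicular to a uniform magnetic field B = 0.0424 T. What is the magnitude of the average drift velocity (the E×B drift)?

The steady drift has the magnetic force balancing the electric force, so v_d = E/B.
v_d = 65.5/0.0424 = 1540 m/s.

v_d ≈ 1540 m/s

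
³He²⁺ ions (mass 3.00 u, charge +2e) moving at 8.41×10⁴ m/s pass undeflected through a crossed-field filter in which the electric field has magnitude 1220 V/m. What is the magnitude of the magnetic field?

B = 0.0145 T

Balance of forces in the selector: qE = qvB ⇒ B = E/v.
B = 1220/8.41×10⁴ = 0.0145 T.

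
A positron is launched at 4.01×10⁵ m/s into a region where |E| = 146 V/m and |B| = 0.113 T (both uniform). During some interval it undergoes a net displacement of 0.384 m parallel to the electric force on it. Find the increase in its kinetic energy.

The magnetic force is always ⟂ v and does no work; only the electric force changes KE.
ΔKE = F_E · d = |q|E d = (1.602×10⁻¹⁹)(146)(0.384) ≈ 8.98×10⁻¹⁸ J.

ΔKE ≈ 8.98×10⁻¹⁸ J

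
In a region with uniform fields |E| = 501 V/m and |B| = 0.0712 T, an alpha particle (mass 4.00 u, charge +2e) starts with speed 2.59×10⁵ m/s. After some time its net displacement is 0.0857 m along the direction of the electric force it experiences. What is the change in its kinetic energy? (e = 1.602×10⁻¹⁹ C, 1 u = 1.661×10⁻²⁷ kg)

ΔKE ≈ 1.38×10⁻¹⁷ J

The magnetic force is always ⟂ v and does no work; only the electric force changes KE.
ΔKE = F_E · d = |q|E d = (3.204×10⁻¹⁹)(501)(0.0857) ≈ 1.38×10⁻¹⁷ J.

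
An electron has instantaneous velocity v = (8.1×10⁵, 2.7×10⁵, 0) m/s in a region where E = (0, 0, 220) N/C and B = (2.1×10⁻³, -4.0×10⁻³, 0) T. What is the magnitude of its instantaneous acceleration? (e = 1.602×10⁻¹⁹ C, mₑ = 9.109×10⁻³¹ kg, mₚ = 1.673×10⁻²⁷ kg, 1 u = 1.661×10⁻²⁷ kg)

|a| ≈ 6.31×10¹⁴ m/s²

v×B = (0, 0, -3810) N/C.
E + v×B = (0, 0, -3590) N/C.
F = q(E + v×B) = (−1.602×10⁻¹⁹ C)·(0, 0, -3590) = (0, 0, 5.75×10⁻¹⁶) N.
|a| = |F|/m = 5.746×10⁻¹⁶/9.109×10⁻³¹ ≈ 6.31×10¹⁴ m/s².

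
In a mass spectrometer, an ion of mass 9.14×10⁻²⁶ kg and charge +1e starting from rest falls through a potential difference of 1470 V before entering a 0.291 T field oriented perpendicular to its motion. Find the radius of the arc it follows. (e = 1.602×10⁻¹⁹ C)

r ≈ 0.141 m

Acceleration: |q|V = ½mv² ⇒ v = √(2|q|V/m) = √(2·1.602×10⁻¹⁹·1470/9.14×10⁻²⁶) ≈ 7.178×10⁴ m/s.
In the field: r = mv/(|q|B) = (9.14×10⁻²⁶)(7.178×10⁴)/((1.602×10⁻¹⁹)(0.291)) ≈ 0.141 m.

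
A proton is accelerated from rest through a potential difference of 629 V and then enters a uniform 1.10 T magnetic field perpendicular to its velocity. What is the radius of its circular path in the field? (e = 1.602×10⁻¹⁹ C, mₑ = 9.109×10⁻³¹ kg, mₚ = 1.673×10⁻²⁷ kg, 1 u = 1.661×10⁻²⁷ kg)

Acceleration: |q|V = ½mv² ⇒ v = √(2|q|V/m) = √(2·1.602×10⁻¹⁹·629/1.673×10⁻²⁷) ≈ 3.471×10⁵ m/s.
In the field: r = mv/(|q|B) = (1.673×10⁻²⁷)(3.471×10⁵)/((1.602×10⁻¹⁹)(1.10)) ≈ 3.30×10⁻³ m.

r ≈ 3.30×10⁻³ m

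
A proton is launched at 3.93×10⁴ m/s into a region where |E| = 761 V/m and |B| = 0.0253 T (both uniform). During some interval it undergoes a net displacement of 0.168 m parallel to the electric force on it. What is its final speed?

v_f ≈ 1.61×10⁵ m/s

B does no work; ΔKE = |q|E d.
½mv_f² = ½mv₀² + |q|Ed = ½(1.673×10⁻²⁷)(3.93×10⁴)² + (1.602×10⁻¹⁹)(761)(0.168) ≈ 1.292×10⁻¹⁸ J + 2.048×10⁻¹⁷ J ≈ 2.177×10⁻¹⁷ J.
v_f = √(2·2.177×10⁻¹⁷/1.673×10⁻²⁷) ≈ 1.61×10⁵ m/s.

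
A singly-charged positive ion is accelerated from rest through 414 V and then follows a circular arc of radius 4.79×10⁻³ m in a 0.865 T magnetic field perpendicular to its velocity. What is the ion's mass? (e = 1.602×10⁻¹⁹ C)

m ≈ 3.32×10⁻²⁷ kg

Combine |q|V = ½mv² and r = mv/(|q|B): eliminate v to get m = qB²r²/(2V).
m = (1.602×10⁻¹⁹)(0.865)²(4.79×10⁻³)²/(2·414) ≈ 3.32×10⁻²⁷ kg.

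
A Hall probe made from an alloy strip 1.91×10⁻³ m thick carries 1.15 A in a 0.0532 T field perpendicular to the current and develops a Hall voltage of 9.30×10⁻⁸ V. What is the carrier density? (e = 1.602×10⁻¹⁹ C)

n ≈ 2.15×10²⁷ m⁻³

From V_H = IB/(n e t), n = IB/(V_H e t).
n = (1.15)(0.0532)/((9.30×10⁻⁸)(1.602×10⁻¹⁹)(1.91×10⁻³)) ≈ 2.15×10²⁷ m⁻³.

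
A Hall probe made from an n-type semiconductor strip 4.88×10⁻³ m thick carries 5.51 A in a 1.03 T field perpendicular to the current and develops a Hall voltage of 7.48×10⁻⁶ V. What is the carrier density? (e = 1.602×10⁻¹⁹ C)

n ≈ 9.71×10²⁶ m⁻³

From V_H = IB/(n e t), n = IB/(V_H e t).
n = (5.51)(1.03)/((7.48×10⁻⁶)(1.602×10⁻¹⁹)(4.88×10⁻³)) ≈ 9.71×10²⁶ m⁻³.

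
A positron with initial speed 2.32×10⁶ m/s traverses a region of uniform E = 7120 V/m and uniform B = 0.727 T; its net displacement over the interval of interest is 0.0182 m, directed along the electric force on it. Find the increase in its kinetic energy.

ΔKE ≈ 2.08×10⁻¹⁷ J

The magnetic force is always ⟂ v and does no work; only the electric force changes KE.
ΔKE = F_E · d = |q|E d = (1.602×10⁻¹⁹)(7120)(0.0182) ≈ 2.08×10⁻¹⁷ J.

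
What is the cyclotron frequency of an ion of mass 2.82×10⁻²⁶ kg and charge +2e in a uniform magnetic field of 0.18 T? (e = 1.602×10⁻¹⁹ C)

f = |q|B/(2πm).
f = (3.204×10⁻¹⁹)(0.18)/(2π·2.82×10⁻²⁶) ≈ 3.3×10⁵ Hz.

f ≈ 3.3×10⁵ Hz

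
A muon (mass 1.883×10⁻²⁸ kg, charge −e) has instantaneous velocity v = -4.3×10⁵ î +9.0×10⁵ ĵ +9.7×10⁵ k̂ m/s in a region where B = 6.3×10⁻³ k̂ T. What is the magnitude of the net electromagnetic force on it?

|F| ≈ 1.01×10⁻¹⁵ N

v×B = (5670, 2710, 0) N/C.
F = q v×B = (−1.602×10⁻¹⁹ C)·(5670, 2710, 0) = (-9.08×10⁻¹⁶, -4.34×10⁻¹⁶, 0) N.
|F| = 1.01×10⁻¹⁵ N.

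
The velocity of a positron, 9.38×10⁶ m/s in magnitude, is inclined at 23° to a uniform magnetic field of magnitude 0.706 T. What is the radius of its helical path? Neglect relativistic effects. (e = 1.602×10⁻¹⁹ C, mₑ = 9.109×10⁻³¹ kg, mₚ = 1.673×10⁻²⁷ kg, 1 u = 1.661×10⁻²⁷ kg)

v⊥ = v sinθ = 9.38×10⁶·sin23° ≈ 3.665×10⁶ m/s.
r = m v⊥/(|q|B) = (9.109×10⁻³¹)(3.665×10⁶)/((1.602×10⁻¹⁹)(0.706)) ≈ 2.95×10⁻⁵ m.

r ≈ 2.95×10⁻⁵ m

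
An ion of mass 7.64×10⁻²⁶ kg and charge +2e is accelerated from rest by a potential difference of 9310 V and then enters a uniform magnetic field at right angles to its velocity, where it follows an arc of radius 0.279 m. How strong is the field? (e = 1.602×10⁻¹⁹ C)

B ≈ 0.239 T

v = √(2|q|V/m) = √(2·3.204×10⁻¹⁹·9310/7.64×10⁻²⁶) ≈ 2.794×10⁵ m/s.
B = mv/(|q|r) = (7.64×10⁻²⁶)(2.794×10⁵)/((3.204×10⁻¹⁹)(0.279)) ≈ 0.239 T.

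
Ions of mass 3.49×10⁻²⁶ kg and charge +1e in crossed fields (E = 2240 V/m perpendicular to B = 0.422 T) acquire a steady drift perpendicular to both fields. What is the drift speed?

v_d ≈ 5310 m/s

In crossed fields the guiding centre drifts at v_d = |E×B|/B² = E/B, independent of charge and mass.
v_d = 2240/0.422 = 5310 m/s.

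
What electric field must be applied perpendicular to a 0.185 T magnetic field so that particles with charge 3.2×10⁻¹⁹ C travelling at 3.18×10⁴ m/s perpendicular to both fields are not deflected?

For straight-line motion qE = qvB, so E = vB.
E = 3.18×10⁴ × 0.185 = 5880 V/m.

E = 5880 V/m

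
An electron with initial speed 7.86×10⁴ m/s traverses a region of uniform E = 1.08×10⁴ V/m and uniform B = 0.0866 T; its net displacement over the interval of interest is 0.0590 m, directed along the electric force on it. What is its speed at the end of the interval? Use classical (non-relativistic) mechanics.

B does no work; ΔKE = |q|E d.
½mv_f² = ½mv₀² + |q|Ed = ½(9.109×10⁻³¹)(7.86×10⁴)² + (1.602×10⁻¹⁹)(1.08×10⁴)(0.0590) ≈ 2.814×10⁻²¹ J + 1.021×10⁻¹⁶ J ≈ 1.021×10⁻¹⁶ J.
v_f = √(2·1.021×10⁻¹⁶/9.109×10⁻³¹) ≈ 1.50×10⁷ m/s.

v_f ≈ 1.50×10⁷ m/s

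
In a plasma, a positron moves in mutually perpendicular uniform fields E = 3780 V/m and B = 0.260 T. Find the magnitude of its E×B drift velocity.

The E×B drift speed is v_d = E/B.
v_d = 3780/0.260 = 1.45×10⁴ m/s.

v_d ≈ 1.45×10⁴ m/s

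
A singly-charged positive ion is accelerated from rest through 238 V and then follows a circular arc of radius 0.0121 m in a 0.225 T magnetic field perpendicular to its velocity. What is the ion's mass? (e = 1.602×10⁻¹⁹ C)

m ≈ 2.49×10⁻²⁷ kg

Combine |q|V = ½mv² and r = mv/(|q|B): eliminate v to get m = qB²r²/(2V).
m = (1.602×10⁻¹⁹)(0.225)²(0.0121)²/(2·238) ≈ 2.49×10⁻²⁷ kg.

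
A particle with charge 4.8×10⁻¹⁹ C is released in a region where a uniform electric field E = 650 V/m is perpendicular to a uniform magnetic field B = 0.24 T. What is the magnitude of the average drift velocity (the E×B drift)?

v_d ≈ 2700 m/s

In crossed fields the guiding centre drifts at v_d = |E×B|/B² = E/B, independent of charge and mass.
v_d = 650/0.24 = 2700 m/s.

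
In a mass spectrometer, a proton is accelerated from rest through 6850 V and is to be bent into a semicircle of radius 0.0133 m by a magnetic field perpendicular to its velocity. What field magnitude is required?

B ≈ 0.899 T

v = √(2|q|V/m) = √(2·1.602×10⁻¹⁹·6850/1.673×10⁻²⁷) ≈ 1.145×10⁶ m/s.
B = mv/(|q|r) = (1.673×10⁻²⁷)(1.145×10⁶)/((1.602×10⁻¹⁹)(0.0133)) ≈ 0.899 T.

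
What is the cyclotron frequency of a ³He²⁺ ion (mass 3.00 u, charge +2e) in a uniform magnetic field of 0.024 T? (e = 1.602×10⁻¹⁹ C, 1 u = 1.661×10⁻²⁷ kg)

f ≈ 2.5×10⁵ Hz

f = |q|B/(2πm).
f = (3.204×10⁻¹⁹)(0.024)/(2π·4.983×10⁻²⁷) ≈ 2.5×10⁵ Hz.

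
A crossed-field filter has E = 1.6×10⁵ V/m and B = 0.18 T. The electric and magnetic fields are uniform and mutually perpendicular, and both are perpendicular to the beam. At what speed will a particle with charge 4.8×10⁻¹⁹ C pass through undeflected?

Straight-line motion ⇒ electric and magnetic forces cancel, so E = vB.
v = E/B = 1.6×10⁵/0.18 = 8.9×10⁵ m/s.
The result is independent of the particle's charge and mass.

v = 8.9×10⁵ m/s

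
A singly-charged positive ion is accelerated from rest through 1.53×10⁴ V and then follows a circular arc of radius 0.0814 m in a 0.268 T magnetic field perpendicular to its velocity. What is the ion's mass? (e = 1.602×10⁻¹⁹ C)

m ≈ 2.49×10⁻²⁷ kg

Combine |q|V = ½mv² and r = mv/(|q|B): eliminate v to get m = qB²r²/(2V).
m = (1.602×10⁻¹⁹)(0.268)²(0.0814)²/(2·1.53×10⁴) ≈ 2.49×10⁻²⁷ kg.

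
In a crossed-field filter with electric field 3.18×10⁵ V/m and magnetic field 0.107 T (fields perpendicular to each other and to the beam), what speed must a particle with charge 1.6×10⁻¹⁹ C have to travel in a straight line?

Zero net Lorentz force requires |qE| = |q v×B|, i.e. E = vB.
v = E/B = 3.18×10⁵/0.107 = 2.97×10⁶ m/s.

v = 2.97×10⁶ m/s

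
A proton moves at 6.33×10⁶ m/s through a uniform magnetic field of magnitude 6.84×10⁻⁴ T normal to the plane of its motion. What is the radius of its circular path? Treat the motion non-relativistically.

The magnetic force provides the centripetal force: |q|vB = mv²/r.
r = mv/(|q|B) = (1.673×10⁻²⁷)(6.33×10⁶)/((1.602×10⁻¹⁹)(6.84×10⁻⁴)) ≈ 96.6 m.

r ≈ 96.6 m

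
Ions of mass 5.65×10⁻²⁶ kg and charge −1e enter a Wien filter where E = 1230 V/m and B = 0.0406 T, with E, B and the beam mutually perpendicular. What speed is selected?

v = 3.03×10⁴ m/s

For undeflected motion the electric and magnetic forces balance: qE = qvB.
v = E/B = 1230/0.0406 = 3.03×10⁴ m/s.
The result is independent of the particle's charge and mass.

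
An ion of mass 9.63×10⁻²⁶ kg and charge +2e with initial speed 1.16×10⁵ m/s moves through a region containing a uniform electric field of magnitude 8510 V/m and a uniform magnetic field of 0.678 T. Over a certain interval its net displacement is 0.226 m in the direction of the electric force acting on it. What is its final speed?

v_f ≈ 1.62×10⁵ m/s

B does no work; ΔKE = |q|E d.
½mv_f² = ½mv₀² + |q|Ed = ½(9.63×10⁻²⁶)(1.16×10⁵)² + (3.204×10⁻¹⁹)(8510)(0.226) ≈ 6.479×10⁻¹⁶ J + 6.162×10⁻¹⁶ J ≈ 1.264×10⁻¹⁵ J.
v_f = √(2·1.264×10⁻¹⁵/9.63×10⁻²⁶) ≈ 1.62×10⁵ m/s.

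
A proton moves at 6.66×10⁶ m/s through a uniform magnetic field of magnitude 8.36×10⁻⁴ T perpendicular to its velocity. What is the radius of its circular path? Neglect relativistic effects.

The magnetic force provides the centripetal force: |q|vB = mv²/r.
r = mv/(|q|B) = (1.673×10⁻²⁷)(6.66×10⁶)/((1.602×10⁻¹⁹)(8.36×10⁻⁴)) ≈ 83.2 m.

r ≈ 83.2 m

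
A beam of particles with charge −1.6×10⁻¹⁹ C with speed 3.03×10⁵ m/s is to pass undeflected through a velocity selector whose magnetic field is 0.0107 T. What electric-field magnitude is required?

E = 3240 V/m

For straight-line motion qE = qvB, so E = vB.
E = 3.03×10⁵ × 0.0107 = 3240 V/m.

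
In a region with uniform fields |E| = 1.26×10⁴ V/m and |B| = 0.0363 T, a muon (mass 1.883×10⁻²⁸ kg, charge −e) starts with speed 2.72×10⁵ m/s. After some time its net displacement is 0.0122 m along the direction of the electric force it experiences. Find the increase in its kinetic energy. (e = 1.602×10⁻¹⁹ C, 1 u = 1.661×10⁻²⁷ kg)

The magnetic force is always ⟂ v and does no work; only the electric force changes KE.
ΔKE = F_E · d = |q|E d = (1.602×10⁻¹⁹)(1.26×10⁴)(0.0122) ≈ 2.46×10⁻¹⁷ J.

ΔKE ≈ 2.46×10⁻¹⁷ J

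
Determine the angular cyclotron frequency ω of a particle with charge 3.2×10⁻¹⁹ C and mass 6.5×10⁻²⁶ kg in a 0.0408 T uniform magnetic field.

ω ≈ 2.01×10⁵ rad/s

ω = |q|B/m.
ω = (3.2×10⁻¹⁹)(0.0408)/6.5×10⁻²⁶ ≈ 2.01×10⁵ rad/s.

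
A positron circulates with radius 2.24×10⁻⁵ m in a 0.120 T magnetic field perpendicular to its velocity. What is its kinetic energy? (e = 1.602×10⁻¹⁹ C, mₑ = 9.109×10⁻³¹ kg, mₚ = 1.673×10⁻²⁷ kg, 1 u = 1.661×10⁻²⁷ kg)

v = |q|Br/m, then KE = ½mv² = (qBr)²/(2m).
v = (1.602×10⁻¹⁹)(0.120)(2.24×10⁻⁵)/9.109×10⁻³¹ ≈ 4.727×10⁵ m/s.
KE = ½(9.109×10⁻³¹)(4.727×10⁵)² ≈ 1.02×10⁻¹⁹ J = 0.635 eV.

KE ≈ 0.635 eV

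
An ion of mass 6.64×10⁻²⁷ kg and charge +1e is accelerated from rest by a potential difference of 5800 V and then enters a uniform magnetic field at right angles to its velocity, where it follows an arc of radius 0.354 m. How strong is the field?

v = √(2|q|V/m) = √(2·1.602×10⁻¹⁹·5800/6.64×10⁻²⁷) ≈ 5.290×10⁵ m/s.
B = mv/(|q|r) = (6.64×10⁻²⁷)(5.290×10⁵)/((1.602×10⁻¹⁹)(0.354)) ≈ 0.0619 T.

B ≈ 0.0619 T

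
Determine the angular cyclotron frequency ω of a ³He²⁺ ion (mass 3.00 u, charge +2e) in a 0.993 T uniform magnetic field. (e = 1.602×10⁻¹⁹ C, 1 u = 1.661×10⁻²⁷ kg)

ω ≈ 6.38×10⁷ rad/s

ω = |q|B/m.
ω = (3.204×10⁻¹⁹)(0.993)/4.983×10⁻²⁷ ≈ 6.38×10⁷ rad/s.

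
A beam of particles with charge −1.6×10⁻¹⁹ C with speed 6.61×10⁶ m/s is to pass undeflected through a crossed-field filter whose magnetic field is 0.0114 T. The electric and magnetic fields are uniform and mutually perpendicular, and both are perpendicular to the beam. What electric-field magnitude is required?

E = 7.54×10⁴ V/m

For straight-line motion qE = qvB, so E = vB.
E = 6.61×10⁶ × 0.0114 = 7.54×10⁴ V/m.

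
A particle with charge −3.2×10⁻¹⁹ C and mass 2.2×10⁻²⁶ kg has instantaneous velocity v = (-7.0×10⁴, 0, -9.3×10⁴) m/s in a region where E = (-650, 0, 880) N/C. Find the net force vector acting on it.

Only an electric field acts, so F = qE = (−3.2×10⁻¹⁹ C)·(-650, 0, 880) = (2.08×10⁻¹⁶, 0, -2.82×10⁻¹⁶) N.

F ≈ (2.08×10⁻¹⁶, 0, -2.82×10⁻¹⁶) N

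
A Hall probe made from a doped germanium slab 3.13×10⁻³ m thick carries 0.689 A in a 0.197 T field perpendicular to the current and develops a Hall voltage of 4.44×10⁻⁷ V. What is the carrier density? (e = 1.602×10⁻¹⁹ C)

From V_H = IB/(n e t), n = IB/(V_H e t).
n = (0.689)(0.197)/((4.44×10⁻⁷)(1.602×10⁻¹⁹)(3.13×10⁻³)) ≈ 6.10×10²⁶ m⁻³.

n ≈ 6.10×10²⁶ m⁻³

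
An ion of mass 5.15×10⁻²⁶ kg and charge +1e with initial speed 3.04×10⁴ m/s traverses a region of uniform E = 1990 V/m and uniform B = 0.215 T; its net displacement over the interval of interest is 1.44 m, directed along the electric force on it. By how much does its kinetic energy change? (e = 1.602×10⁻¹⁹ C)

The magnetic force is always ⟂ v and does no work; only the electric force changes KE.
ΔKE = F_E · d = |q|E d = (1.602×10⁻¹⁹)(1990)(1.44) ≈ 4.59×10⁻¹⁶ J.

ΔKE ≈ 4.59×10⁻¹⁶ J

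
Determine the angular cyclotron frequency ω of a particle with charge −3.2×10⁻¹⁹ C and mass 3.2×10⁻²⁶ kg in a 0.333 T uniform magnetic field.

ω = |q|B/m.
ω = (3.2×10⁻¹⁹)(0.333)/3.2×10⁻²⁶ ≈ 3.33×10⁶ rad/s.

ω ≈ 3.33×10⁶ rad/s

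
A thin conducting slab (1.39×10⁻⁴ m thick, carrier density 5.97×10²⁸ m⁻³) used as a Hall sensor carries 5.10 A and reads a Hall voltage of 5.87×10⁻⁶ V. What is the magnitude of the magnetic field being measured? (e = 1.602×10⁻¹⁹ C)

B ≈ 1.53 T

From V_H = IB/(n e t), B = V_H n e t / I.
B = (5.87×10⁻⁶)(5.97×10²⁸)(1.602×10⁻¹⁹)(1.39×10⁻⁴)/5.10 ≈ 1.53 T.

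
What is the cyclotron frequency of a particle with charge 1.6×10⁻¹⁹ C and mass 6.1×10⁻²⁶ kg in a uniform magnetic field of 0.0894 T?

f ≈ 3.73×10⁴ Hz

f = |q|B/(2πm).
f = (1.6×10⁻¹⁹)(0.0894)/(2π·6.1×10⁻²⁶) ≈ 3.73×10⁴ Hz.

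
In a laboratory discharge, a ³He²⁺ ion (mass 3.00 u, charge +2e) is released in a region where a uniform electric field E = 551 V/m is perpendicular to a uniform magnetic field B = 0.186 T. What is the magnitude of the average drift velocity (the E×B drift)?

The steady drift has the magnetic force balancing the electric force, so v_d = E/B.
v_d = 551/0.186 = 2960 m/s.

v_d ≈ 2960 m/s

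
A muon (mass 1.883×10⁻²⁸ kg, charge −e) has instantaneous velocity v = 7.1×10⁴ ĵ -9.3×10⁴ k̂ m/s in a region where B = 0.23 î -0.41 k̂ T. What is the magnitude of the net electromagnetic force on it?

|F| ≈ 6.35×10⁻¹⁵ N

v×B = (-2.91×10⁴, -2.14×10⁴, -1.63×10⁴) N/C.
F = q v×B = (−1.602×10⁻¹⁹ C)·(-2.91×10⁴, -2.14×10⁴, -1.63×10⁴) = (4.66×10⁻¹⁵, 3.43×10⁻¹⁵, 2.62×10⁻¹⁵) N.
|F| = 6.35×10⁻¹⁵ N.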